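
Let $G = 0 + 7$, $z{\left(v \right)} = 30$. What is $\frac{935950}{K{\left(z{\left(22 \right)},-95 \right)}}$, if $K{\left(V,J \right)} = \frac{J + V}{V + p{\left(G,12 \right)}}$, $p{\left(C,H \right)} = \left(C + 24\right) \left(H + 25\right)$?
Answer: $- \frac{220322630}{13} \approx -1.6948 \cdot 10^{7}$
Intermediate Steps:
$G = 7$
$p{\left(C,H \right)} = \left(24 + C\right) \left(25 + H\right)$
$K{\left(V,J \right)} = \frac{J + V}{1147 + V}$ ($K{\left(V,J \right)} = \frac{J + V}{V + \left(600 + 24 \cdot 12 + 25 \cdot 7 + 7 \cdot 12\right)} = \frac{J + V}{V + \left(600 + 288 + 175 + 84\right)} = \frac{J + V}{V + 1147} = \frac{J + V}{1147 + V}$)
$\frac{935950}{K{\left(z{\left(22 \right)},-95 \right)}} = \frac{935950}{\frac{1}{1147 + 30} \left(-95 + 30\right)} = \frac{935950}{\frac{1}{1177} \left(-65\right)} = \frac{935950}{- \frac{65}{1177}} = 935950 \left(- \frac{1177}{65}\right) = - \frac{220322630}{13}$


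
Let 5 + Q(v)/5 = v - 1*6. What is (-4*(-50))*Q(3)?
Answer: -8000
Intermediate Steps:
Q(v) = -55 + 5*v (Q(v) = -25 + 5*(v - 1*6) = -25 + 5*(v - 6) = -25 + 5*(-6 + v) = -25 + (-30 + 5*v) = -55 + 5*v)
(-4*(-50))*Q(3) = (-4*(-50))*(-55 + 5*3) = 200*(-55 + 15) = 200*(-40) = -8000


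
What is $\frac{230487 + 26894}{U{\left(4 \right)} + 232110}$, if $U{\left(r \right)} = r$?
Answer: $\frac{257381}{232114} \approx 1.1089$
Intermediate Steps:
$\frac{230487 + 26894}{U{\left(4 \right)} + 232110} = \frac{230487 + 26894}{4 + 232110} = \frac{257381}{232114}$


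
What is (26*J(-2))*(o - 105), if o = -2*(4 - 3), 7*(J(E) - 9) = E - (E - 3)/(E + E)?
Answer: -332449/14 ≈ -23746.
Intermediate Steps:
J(E) = 9 + E/7 - (-3 + E)/(14*E) (J(E) = 9 + (E - (E - 3)/(E + E))/7 = 9 + (E - (-3 + E)/(2*E))/7 = 9 + (E/7 - (-3 + E)/(14*E)) = 9 + E/7 - (-3 + E)/(14*E))
o = -2 (o = -2*1 = -2)
(26*J(-2))*(o - 105) = (26*((1/14)*(3 - 2*(125 + 2*(-2)))/(-2)))*(-2 - 105) = (26*((1/14)*(-½)*(3 - 2*(125 - 4))))*(-107) = (26*((1/14)*(-½)*(3 - 2*121)))*(-107) = (26*((1/14)*(-½)*(3 - 242)))*(-107) = (26*((1/14)*(-½)*(-239)))*(-107) = (26*(239/28))*(-107) = (3107/14)*(-107) = -332449/14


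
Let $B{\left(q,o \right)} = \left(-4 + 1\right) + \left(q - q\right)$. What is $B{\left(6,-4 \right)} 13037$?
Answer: $-39111$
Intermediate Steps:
$B{\left(q,o \right)} = -3$ ($B{\left(q,o \right)} = -3 + 0 = -3$)
$B{\left(6,-4 \right)} 13037 = \left(-3\right) 13037 = -39111$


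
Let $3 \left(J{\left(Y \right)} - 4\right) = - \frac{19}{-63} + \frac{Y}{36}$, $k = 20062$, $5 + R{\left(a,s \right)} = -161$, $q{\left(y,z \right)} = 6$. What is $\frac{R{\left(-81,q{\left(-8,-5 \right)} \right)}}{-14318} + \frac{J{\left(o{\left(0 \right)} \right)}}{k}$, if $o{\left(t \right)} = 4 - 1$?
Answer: $\frac{1281193615}{108579636648} \approx 0.0118$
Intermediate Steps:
$o{\left(t \right)} = 3$ ($o{\left(t \right)} = 4 - 1 = 3$)
$R{\left(a,s \right)} = -166$ ($R{\left(a,s \right)} = -5 - 161 = -166$)
$J{\left(Y \right)} = \frac{775}{189} + \frac{Y}{108}$ ($J{\left(Y \right)} = 4 + \frac{- \frac{19}{-63} + \frac{Y}{36}}{3} = 4 + \frac{\left(-19\right) \left(- \frac{1}{63}\right) + Y \frac{1}{36}}{3} = 4 + \frac{\frac{19}{63} + \frac{Y}{36}}{3} = 4 + \left(\frac{19}{189} + \frac{Y}{108}\right) = \frac{775}{189} + \frac{Y}{108}$)
$\frac{R{\left(-81,q{\left(-8,-5 \right)} \right)}}{-14318} + \frac{J{\left(o{\left(0 \right)} \right)}}{k} = - \frac{166}{-14318} + \frac{\frac{775}{189} + \frac{1}{108} \cdot 3}{20062} = \left(-166\right) \left(- \frac{1}{14318}\right) + \left(\frac{775}{189} + \frac{1}{36}\right) \frac{1}{20062} = \frac{83}{7159} + \frac{3121}{756} \cdot \frac{1}{20062} = \frac{83}{7159} + \frac{3121}{15166872} = \frac{1281193615}{108579636648}$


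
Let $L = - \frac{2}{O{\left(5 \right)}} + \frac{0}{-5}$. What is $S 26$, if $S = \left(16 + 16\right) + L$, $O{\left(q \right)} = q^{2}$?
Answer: $\frac{20748}{25} \approx 829.92$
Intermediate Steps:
$L = - \frac{2}{25}$ ($L = - \frac{2}{5^{2}} + \frac{0}{-5} = - \frac{2}{25} + 0 \left(- \frac{1}{5}\right) = \left(-2\right) \frac{1}{25} + 0 = - \frac{2}{25} + 0 = - \frac{2}{25} \approx -0.08$)
$S = \frac{798}{25}$ ($S = \left(16 + 16\right) - \frac{2}{25} = 32 - \frac{2}{25} = \frac{798}{25} \approx 31.92$)
$S 26 = \frac{798}{25} \cdot 26 = \frac{20748}{25}$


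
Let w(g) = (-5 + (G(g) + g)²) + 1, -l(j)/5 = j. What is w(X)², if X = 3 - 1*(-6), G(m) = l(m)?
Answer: 1669264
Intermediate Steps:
l(j) = -5*j
G(m) = -5*m
X = 9 (X = 3 + 6 = 9)
w(g) = -4 + 16*g² (w(g) = (-5 + (-5*g + g)²) + 1 = (-5 + (-4*g)²) + 1 = (-5 + 16*g²) + 1 = -4 + 16*g²)
w(X)² = (-4 + 16*9²)² = (-4 + 16*81)² = (-4 + 1296)² = 1292² = 1669264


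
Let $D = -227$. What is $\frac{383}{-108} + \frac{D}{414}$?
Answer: $- \frac{10171}{2484} \approx -4.0946$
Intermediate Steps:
$\frac{383}{-108} + \frac{D}{414} = \frac{383}{-108} - \frac{227}{414} = 383 \left(- \frac{1}{108}\right) - \frac{227}{414} = - \frac{383}{108} - \frac{227}{414} = - \frac{10171}{2484}$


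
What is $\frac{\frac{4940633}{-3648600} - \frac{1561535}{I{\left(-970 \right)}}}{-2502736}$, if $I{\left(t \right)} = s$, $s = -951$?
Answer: $- \frac{1897572686339}{2894679974563200} \approx -0.00065554$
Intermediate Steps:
$I{\left(t \right)} = -951$
$\frac{\frac{4940633}{-3648600} - \frac{1561535}{I{\left(-970 \right)}}}{-2502736} = \frac{\frac{4940633}{-3648600} - \frac{1561535}{-951}}{-2502736} = \left(4940633 \left(- \frac{1}{3648600}\right) - - \frac{1561535}{951}\right) \left(- \frac{1}{2502736}\right) = \left(- \frac{4940633}{3648600} + \frac{1561535}{951}\right) \left(- \frac{1}{2502736}\right) = \frac{1897572686339}{1156606200} \left(- \frac{1}{2502736}\right) = - \frac{1897572686339}{2894679974563200}$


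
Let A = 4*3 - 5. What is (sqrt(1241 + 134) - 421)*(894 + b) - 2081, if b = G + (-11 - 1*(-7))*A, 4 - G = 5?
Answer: -366246 + 4325*sqrt(55) ≈ -3.3417e+5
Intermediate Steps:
G = -1 (G = 4 - 1*5 = 4 - 5 = -1)
A = 7 (A = 12 - 5 = 7)
b = -29 (b = -1 + (-11 - 1*(-7))*7 = -1 + (-11 + 7)*7 = -1 - 4*7 = -1 - 28 = -29)
(sqrt(1241 + 134) - 421)*(894 + b) - 2081 = (sqrt(1241 + 134) - 421)*(894 - 29) - 2081 = (sqrt(1375) - 421)*865 - 2081 = (5*sqrt(55) - 421)*865 - 2081 = (-421 + 5*sqrt(55))*865 - 2081 = (-364165 + 4325*sqrt(55)) - 2081 = -366246 + 4325*sqrt(55)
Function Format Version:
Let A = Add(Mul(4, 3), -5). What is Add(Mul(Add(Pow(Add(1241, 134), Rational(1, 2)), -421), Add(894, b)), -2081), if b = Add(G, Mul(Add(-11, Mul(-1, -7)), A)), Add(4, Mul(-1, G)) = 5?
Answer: Add(-366246, Mul(4325, Pow(55, Rational(1, 2)))) ≈ -3.3417e+5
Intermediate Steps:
G = -1 (G = Add(4, Mul(-1, 5)) = Add(4, -5) = -1)
A = 7 (A = Add(12, -5) = 7)
b = -29 (b = Add(-1, Mul(Add(-11, Mul(-1, -7)), 7)) = Add(-1, Mul(Add(-11, 7), 7)) = Add(-1, Mul(-4, 7)) = Add(-1, -28) = -29)
Add(Mul(Add(Pow(Add(1241, 134), Rational(1, 2)), -421), Add(894, b)), -2081) = Add(Mul(Add(Pow(Add(1241, 134), Rational(1, 2)), -421), Add(894, -29)), -2081) = Add(Mul(Add(Pow(1375, Rational(1, 2)), -421), 865), -2081) = Add(Mul(Add(Mul(5, Pow(55, Rational(1, 2))), -421), 865), -2081) = Add(Mul(Add(-421, Mul(5, Pow(55, Rational(1, 2)))), 865), -2081) = Add(Add(-364165, Mul(4325, Pow(55, Rational(1, 2)))), -2081) = Add(-366246, Mul(4325, Pow(55, Rational(1, 2))))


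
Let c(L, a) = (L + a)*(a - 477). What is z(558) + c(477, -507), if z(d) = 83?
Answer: 29603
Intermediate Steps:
c(L, a) = (-477 + a)*(L + a) (c(L, a) = (L + a)*(-477 + a) = (-477 + a)*(L + a))
z(558) + c(477, -507) = 83 + ((-507)**2 - 477*477 - 477*(-507) + 477*(-507)) = 83 + (257049 - 227529 + 241839 - 241839) = 83 + 29520 = 29603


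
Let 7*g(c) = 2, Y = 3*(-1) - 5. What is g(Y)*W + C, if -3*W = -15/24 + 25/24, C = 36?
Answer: 4531/126 ≈ 35.960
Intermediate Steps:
Y = -8 (Y = -3 - 5 = -8)
g(c) = 2/7 (g(c) = (⅐)*2 = 2/7)
W = -5/36 (W = -(-15/24 + 25/24)/3 = -(-15*1/24 + 25*(1/24))/3 = -(-5/8 + 25/24)/3 = -⅓*5/12 = -5/36 ≈ -0.13889)
g(Y)*W + C = (2/7)*(-5/36) + 36 = -5/126 + 36 = 4531/126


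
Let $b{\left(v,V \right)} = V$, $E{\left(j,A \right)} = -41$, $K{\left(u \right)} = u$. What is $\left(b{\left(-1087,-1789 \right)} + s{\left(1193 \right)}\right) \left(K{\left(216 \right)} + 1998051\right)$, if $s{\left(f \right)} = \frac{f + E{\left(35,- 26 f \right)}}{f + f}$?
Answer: $- \frac{4263704296167}{1193} \approx -3.5739 \cdot 10^{9}$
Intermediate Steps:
$s{\left(f \right)} = \frac{-41 + f}{2 f}$ ($s{\left(f \right)} = \frac{f - 41}{f + f} = \frac{-41 + f}{2 f}$)
$\left(b{\left(-1087,-1789 \right)} + s{\left(1193 \right)}\right) \left(K{\left(216 \right)} + 1998051\right) = \left(-1789 + \frac{-41 + 1193}{2 \cdot 1193}\right) \left(216 + 1998051\right) = \left(-1789 + \frac{1}{2} \cdot \frac{1}{1193} \cdot 1152\right) 1998267 = \left(-1789 + \frac{576}{1193}\right) 1998267 = \left(- \frac{2133701}{1193}\right) 1998267 = - \frac{4263704296167}{1193}$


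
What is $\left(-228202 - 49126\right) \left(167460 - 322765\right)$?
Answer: $43070425040$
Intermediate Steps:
$\left(-228202 - 49126\right) \left(167460 - 322765\right) = \left(-277328\right) \left(-155305\right) = 43070425040$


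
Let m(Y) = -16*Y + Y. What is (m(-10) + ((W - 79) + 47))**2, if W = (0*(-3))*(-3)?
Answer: 13924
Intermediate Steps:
m(Y) = -15*Y
W = 0 (W = 0*(-3) = 0)
(m(-10) + ((W - 79) + 47))**2 = (-15*(-10) + ((0 - 79) + 47))**2 = (150 + (-79 + 47))**2 = (150 - 32)**2 = 118**2 = 13924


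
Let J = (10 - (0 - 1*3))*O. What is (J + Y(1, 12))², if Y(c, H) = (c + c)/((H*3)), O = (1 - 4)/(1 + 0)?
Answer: 491401/324 ≈ 1516.7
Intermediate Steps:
O = -3 (O = -3/1 = -3*1 = -3)
Y(c, H) = 2*c/(3*H) (Y(c, H) = (2*c)/((3*H)) = (2*c)*(1/(3*H)) = 2*c/(3*H))
J = -39 (J = (10 - (0 - 1*3))*(-3) = (10 - (0 - 3))*(-3) = (10 - 1*(-3))*(-3) = (10 + 3)*(-3) = 13*(-3) = -39)
(J + Y(1, 12))² = (-39 + (⅔)*1/12)² = (-39 + (⅔)*1*(1/12))² = (-39 + 1/18)² = (-701/18)² = 491401/324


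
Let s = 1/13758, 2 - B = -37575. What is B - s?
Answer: 516984365/13758 ≈ 37577.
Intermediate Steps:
B = 37577 (B = 2 - 1*(-37575) = 2 + 37575 = 37577)
s = 1/13758 ≈ 7.2685e-5
B - s = 37577 - 1*1/13758 = 37577 - 1/13758 = 516984365/13758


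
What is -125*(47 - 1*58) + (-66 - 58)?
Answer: 1251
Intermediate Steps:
-125*(47 - 1*58) + (-66 - 58) = -125*(47 - 58) - 124 = -125*(-11) - 124 = 1375 - 124 = 1251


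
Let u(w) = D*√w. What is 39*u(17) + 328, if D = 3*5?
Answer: 328 + 585*√17 ≈ 2740.0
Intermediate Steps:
D = 15
u(w) = 15*√w
39*u(17) + 328 = 39*(15*√17) + 328 = 585*√17 + 328 = 328 + 585*√17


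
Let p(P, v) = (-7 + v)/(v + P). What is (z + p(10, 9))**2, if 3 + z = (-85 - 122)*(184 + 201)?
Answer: 2292983347600/361 ≈ 6.3518e+9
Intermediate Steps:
z = -79698 (z = -3 + (-85 - 122)*(184 + 201) = -3 - 207*385 = -3 - 79695 = -79698)
p(P, v) = (-7 + v)/(P + v)
(z + p(10, 9))**2 = (-79698 + (-7 + 9)/(10 + 9))**2 = (-79698 + 2/19)**2 = (-1514260/19)**2 = 2292983347600/361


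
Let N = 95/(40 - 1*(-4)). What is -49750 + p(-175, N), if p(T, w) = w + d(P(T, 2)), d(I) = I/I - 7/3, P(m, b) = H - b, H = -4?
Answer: -6566891/132 ≈ -49749.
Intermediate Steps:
P(m, b) = -4 - b
d(I) = -4/3 (d(I) = 1 - 7*⅓ = 1 - 7/3 = -4/3)
N = 95/44 (N = 95/(40 + 4) = 95/44 ≈ 2.1591)
p(T, w) = -4/3 + w (p(T, w) = w - 4/3 = -4/3 + w)
-49750 + p(-175, N) = -49750 + (-4/3 + 95/44) = -49750 + 109/132 = -6566891/132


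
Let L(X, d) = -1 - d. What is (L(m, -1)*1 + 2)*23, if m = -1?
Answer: 46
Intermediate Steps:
(L(m, -1)*1 + 2)*23 = ((-1 - 1*(-1))*1 + 2)*23 = ((-1 + 1)*1 + 2)*23 = (0*1 + 2)*23 = (0 + 2)*23 = 2*23 = 46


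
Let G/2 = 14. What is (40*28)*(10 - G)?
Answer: -20160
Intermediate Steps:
G = 28 (G = 2*14 = 28)
(40*28)*(10 - G) = (40*28)*(10 - 1*28) = 1120*(10 - 28) = 1120*(-18) = -20160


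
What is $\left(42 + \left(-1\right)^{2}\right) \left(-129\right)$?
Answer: $-5547$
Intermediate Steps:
$\left(42 + \left(-1\right)^{2}\right) \left(-129\right) = \left(42 + 1\right) \left(-129\right) = 43 \left(-129\right) = -5547$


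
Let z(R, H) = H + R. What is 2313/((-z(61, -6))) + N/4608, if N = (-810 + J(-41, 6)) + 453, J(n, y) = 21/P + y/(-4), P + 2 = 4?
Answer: -889787/21120 ≈ -42.130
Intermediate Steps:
P = 2 (P = -2 + 4 = 2)
J(n, y) = 21/2 - y/4 (J(n, y) = 21/2 + y/(-4) = 21*(½) + y*(-¼) = 21/2 - y/4)
N = -348 (N = (-810 + (21/2 - ¼*6)) + 453 = (-810 + (21/2 - 3/2)) + 453 = (-810 + 9) + 453 = -801 + 453 = -348)
2313/((-z(61, -6))) + N/4608 = 2313/((-(-6 + 61))) - 348/4608 = 2313/((-1*55)) - 348*1/4608 = 2313/(-55) - 29/384 = 2313*(-1/55) - 29/384 = -2313/55 - 29/384 = -889787/21120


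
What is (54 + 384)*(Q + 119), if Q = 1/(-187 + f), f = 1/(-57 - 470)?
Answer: 11726923/225 ≈ 52120.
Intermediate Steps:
f = -1/527 (f = 1/(-527) = -1/527 ≈ -0.0018975)
Q = -527/98550 (Q = 1/(-187 - 1/527) = 1/(-98550/527) = -527/98550 ≈ -0.0053475)
(54 + 384)*(Q + 119) = (54 + 384)*(-527/98550 + 119) = 438*(11726923/98550) = 11726923/225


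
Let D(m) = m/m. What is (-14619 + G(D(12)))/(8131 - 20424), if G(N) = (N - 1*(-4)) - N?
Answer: 14615/12293 ≈ 1.1889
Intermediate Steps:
D(m) = 1
G(N) = 4 (G(N) = (N + 4) - N = (4 + N) - N = 4)
(-14619 + G(D(12)))/(8131 - 20424) = (-14619 + 4)/(8131 - 20424) = -14615/(-12293) = -14615*(-1/12293) = 14615/12293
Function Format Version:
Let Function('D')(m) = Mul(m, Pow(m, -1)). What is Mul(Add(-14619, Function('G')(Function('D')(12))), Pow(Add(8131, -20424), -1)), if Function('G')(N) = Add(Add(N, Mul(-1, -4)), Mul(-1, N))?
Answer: Rational(14615, 12293) ≈ 1.1889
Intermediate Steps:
Function('D')(m) = 1
Function('G')(N) = 4 (Function('G')(N) = Add(Add(N, 4), Mul(-1, N)) = Add(Add(4, N), Mul(-1, N)) = 4)
Mul(Add(-14619, Function('G')(Function('D')(12))), Pow(Add(8131, -20424), -1)) = Mul(Add(-14619, 4), Pow(Add(8131, -20424), -1)) = Mul(-14615, Pow(-12293, -1)) = Mul(-14615, Rational(-1, 12293)) = Rational(14615, 12293)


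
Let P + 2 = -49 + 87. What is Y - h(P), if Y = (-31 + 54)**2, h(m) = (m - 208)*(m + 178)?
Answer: 37337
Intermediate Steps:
P = 36 (P = -2 + (-49 + 87) = -2 + 38 = 36)
h(m) = (-208 + m)*(178 + m)
Y = 529 (Y = 23**2 = 529)
Y - h(P) = 529 - (-37024 + 36**2 - 30*36) = 529 - (-37024 + 1296 - 1080) = 529 - 1*(-36808) = 529 + 36808 = 37337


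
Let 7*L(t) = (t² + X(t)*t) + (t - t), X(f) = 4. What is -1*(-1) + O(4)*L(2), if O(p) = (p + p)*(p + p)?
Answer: 775/7 ≈ 110.71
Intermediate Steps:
O(p) = 4*p² (O(p) = (2*p)*(2*p) = 4*p²)
L(t) = t²/7 + 4*t/7 (L(t) = ((t² + 4*t) + (t - t))/7 = ((t² + 4*t) + 0)/7 = (t² + 4*t)/7 = t²/7 + 4*t/7)
-1*(-1) + O(4)*L(2) = -1*(-1) + (4*4²)*((⅐)*2*(4 + 2)) = 1 + (4*16)*((⅐)*2*6) = 1 + 64*(12/7) = 1 + 768/7 = 775/7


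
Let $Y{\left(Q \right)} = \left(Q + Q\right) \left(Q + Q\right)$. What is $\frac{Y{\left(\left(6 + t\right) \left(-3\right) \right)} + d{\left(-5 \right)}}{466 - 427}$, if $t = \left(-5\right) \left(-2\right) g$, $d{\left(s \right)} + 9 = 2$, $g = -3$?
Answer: $\frac{20729}{39} \approx 531.51$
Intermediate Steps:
$d{\left(s \right)} = -7$ ($d{\left(s \right)} = -9 + 2 = -7$)
$t = -30$ ($t = \left(-5\right) \left(-2\right) \left(-3\right) = 10 \left(-3\right) = -30$)
$Y{\left(Q \right)} = 4 Q^{2}$ ($Y{\left(Q \right)} = 2 Q 2 Q = 4 Q^{2}$)
$\frac{Y{\left(\left(6 + t\right) \left(-3\right) \right)} + d{\left(-5 \right)}}{466 - 427} = \frac{4 \left(\left(6 - 30\right) \left(-3\right)\right)^{2} - 7}{466 - 427} = \frac{4 \left(\left(-24\right) \left(-3\right)\right)^{2} - 7}{39} = \left(4 \cdot 72^{2} - 7\right) \frac{1}{39} = \left(4 \cdot 5184 - 7\right) \frac{1}{39} = \left(20736 - 7\right) \frac{1}{39} = 20729 \cdot \frac{1}{39} = \frac{20729}{39}$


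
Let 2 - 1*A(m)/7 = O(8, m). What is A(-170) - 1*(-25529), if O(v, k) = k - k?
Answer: 25543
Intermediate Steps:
O(v, k) = 0
A(m) = 14 (A(m) = 14 - 7*0 = 14 + 0 = 14)
A(-170) - 1*(-25529) = 14 - 1*(-25529) = 14 + 25529 = 25543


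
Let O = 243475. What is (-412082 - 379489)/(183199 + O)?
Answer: -791571/426674 ≈ -1.8552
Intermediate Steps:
(-412082 - 379489)/(183199 + O) = (-412082 - 379489)/(183199 + 243475) = -791571/426674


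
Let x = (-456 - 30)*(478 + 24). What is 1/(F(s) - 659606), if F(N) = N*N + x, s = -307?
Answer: -1/809329 ≈ -1.2356e-6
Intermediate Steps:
x = -243972 (x = -486*502 = -243972)
F(N) = -243972 + N² (F(N) = N*N - 243972 = N² - 243972 = -243972 + N²)
1/(F(s) - 659606) = 1/((-243972 + (-307)²) - 659606) = 1/((-243972 + 94249) - 659606) = 1/(-149723 - 659606) = 1/(-809329) = -1/809329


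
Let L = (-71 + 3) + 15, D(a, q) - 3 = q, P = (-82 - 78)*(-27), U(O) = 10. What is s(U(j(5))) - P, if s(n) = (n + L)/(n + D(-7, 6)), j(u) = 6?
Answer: -82123/19 ≈ -4322.3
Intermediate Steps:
P = 4320 (P = -160*(-27) = 4320)
D(a, q) = 3 + q
L = -53 (L = -68 + 15 = -53)
s(n) = (-53 + n)/(9 + n) (s(n) = (n - 53)/(n + (3 + 6)) = (-53 + n)/(n + 9) = (-53 + n)/(9 + n))
s(U(j(5))) - P = (-53 + 10)/(9 + 10) - 1*4320 = -43/19 - 4320 = -82123/19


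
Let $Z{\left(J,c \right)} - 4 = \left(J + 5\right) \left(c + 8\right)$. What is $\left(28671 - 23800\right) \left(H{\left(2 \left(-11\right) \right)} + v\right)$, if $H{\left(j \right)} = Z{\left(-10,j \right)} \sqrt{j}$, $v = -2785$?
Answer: $-13565735 + 360454 i \sqrt{22} \approx -1.3566 \cdot 10^{7} + 1.6907 \cdot 10^{6} i$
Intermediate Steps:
$Z{\left(J,c \right)} = 4 + \left(5 + J\right) \left(8 + c\right)$ ($Z{\left(J,c \right)} = 4 + \left(J + 5\right) \left(c + 8\right) = 4 + \left(5 + J\right) \left(8 + c\right)$)
$H{\left(j \right)} = \sqrt{j} \left(-36 - 5 j\right)$ ($H{\left(j \right)} = \left(44 + 5 j + 8 \left(-10\right) - 10 j\right) \sqrt{j} = \left(44 + 5 j - 80 - 10 j\right) \sqrt{j} = \left(-36 - 5 j\right) \sqrt{j} = \sqrt{j} \left(-36 - 5 j\right)$)
$\left(28671 - 23800\right) \left(H{\left(2 \left(-11\right) \right)} + v\right) = \left(28671 - 23800\right) \left(\sqrt{2 \left(-11\right)} \left(-36 - 5 \cdot 2 \left(-11\right)\right) - 2785\right) = 4871 \left(\sqrt{-22} \left(-36 - -110\right) - 2785\right) = 4871 \left(i \sqrt{22} \left(-36 + 110\right) - 2785\right) = 4871 \left(i \sqrt{22} \cdot 74 - 2785\right) = 4871 \left(74 i \sqrt{22} - 2785\right) = 4871 \left(-2785 + 74 i \sqrt{22}\right) = -13565735 + 360454 i \sqrt{22}$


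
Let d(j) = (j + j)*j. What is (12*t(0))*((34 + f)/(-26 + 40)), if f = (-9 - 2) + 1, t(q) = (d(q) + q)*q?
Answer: 0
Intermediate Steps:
d(j) = 2*j² (d(j) = (2*j)*j = 2*j²)
t(q) = q*(q + 2*q²) (t(q) = (2*q² + q)*q = (q + 2*q²)*q = q*(q + 2*q²))
f = -10 (f = -11 + 1 = -10)
(12*t(0))*((34 + f)/(-26 + 40)) = (12*(0²*(1 + 2*0)))*((34 - 10)/(-26 + 40)) = (12*(0*(1 + 0)))*(24/14) = (12*(0*1))*(24*(1/14)) = (12*0)*(12/7) = 0*(12/7) = 0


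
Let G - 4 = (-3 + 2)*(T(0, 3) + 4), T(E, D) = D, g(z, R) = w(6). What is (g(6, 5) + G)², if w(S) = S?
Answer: 9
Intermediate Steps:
g(z, R) = 6
G = -3 (G = 4 + (-3 + 2)*(3 + 4) = 4 - 1*7 = 4 - 7 = -3)
(g(6, 5) + G)² = (6 - 3)² = 3² = 9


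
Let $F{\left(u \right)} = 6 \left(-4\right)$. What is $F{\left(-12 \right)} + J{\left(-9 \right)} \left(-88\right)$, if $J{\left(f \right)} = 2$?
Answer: $-200$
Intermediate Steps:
$F{\left(u \right)} = -24$
$F{\left(-12 \right)} + J{\left(-9 \right)} \left(-88\right) = -24 + 2 \left(-88\right) = -24 - 176 = -200$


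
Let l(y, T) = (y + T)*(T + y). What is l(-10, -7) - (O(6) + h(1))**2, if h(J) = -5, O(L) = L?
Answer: 288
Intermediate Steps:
l(y, T) = (T + y)**2 (l(y, T) = (T + y)*(T + y) = (T + y)**2)
l(-10, -7) - (O(6) + h(1))**2 = (-7 - 10)**2 - (6 - 5)**2 = (-17)**2 - 1*1**2 = 289 - 1*1 = 289 - 1 = 288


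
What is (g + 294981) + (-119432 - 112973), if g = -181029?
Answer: -118453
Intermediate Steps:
(g + 294981) + (-119432 - 112973) = (-181029 + 294981) + (-119432 - 112973) = 113952 - 232405 = -118453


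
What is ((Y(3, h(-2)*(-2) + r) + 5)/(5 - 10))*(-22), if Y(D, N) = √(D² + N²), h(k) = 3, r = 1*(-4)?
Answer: 22 + 22*√109/5 ≈ 67.937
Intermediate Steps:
r = -4
((Y(3, h(-2)*(-2) + r) + 5)/(5 - 10))*(-22) = ((√(3² + (3*(-2) - 4)²) + 5)/(5 - 10))*(-22) = ((√(9 + (-6 - 4)²) + 5)/(-5))*(-22) = ((√(9 + (-10)²) + 5)*(-⅕))*(-22) = ((√(9 + 100) + 5)*(-⅕))*(-22) = ((√109 + 5)*(-⅕))*(-22) = ((5 + √109)*(-⅕))*(-22) = (-1 - √109/5)*(-22) = 22 + 22*√109/5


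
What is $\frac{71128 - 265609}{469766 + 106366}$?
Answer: $- \frac{64827}{192044} \approx -0.33756$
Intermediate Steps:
$\frac{71128 - 265609}{469766 + 106366} = - \frac{194481}{576132} = \left(-194481\right) \frac{1}{576132} = - \frac{64827}{192044}$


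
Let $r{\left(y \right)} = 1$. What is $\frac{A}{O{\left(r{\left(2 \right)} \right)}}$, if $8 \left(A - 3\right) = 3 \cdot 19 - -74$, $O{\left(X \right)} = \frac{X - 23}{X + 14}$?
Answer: $- \frac{2325}{176} \approx -13.21$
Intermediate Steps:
$O{\left(X \right)} = \frac{-23 + X}{14 + X}$
$A = \frac{155}{8}$ ($A = 3 + \frac{3 \cdot 19 - -74}{8} = 3 + \frac{57 + 74}{8} = 3 + \frac{1}{8} \cdot 131 = 3 + \frac{131}{8} = \frac{155}{8} \approx 19.375$)
$\frac{A}{O{\left(r{\left(2 \right)} \right)}} = \frac{155}{8 \frac{-23 + 1}{14 + 1}} = \frac{155}{8 \cdot \frac{1}{15} \left(-22\right)} = \frac{155}{8 \left(- \frac{22}{15}\right)} = \frac{155}{8} \left(- \frac{15}{22}\right) = - \frac{2325}{176}$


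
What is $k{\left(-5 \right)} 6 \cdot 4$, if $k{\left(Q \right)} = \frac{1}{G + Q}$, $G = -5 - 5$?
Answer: $- \frac{8}{5} \approx -1.6$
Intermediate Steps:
$G = -10$
$k{\left(Q \right)} = \frac{1}{-10 + Q}$
$k{\left(-5 \right)} 6 \cdot 4 = \frac{1}{-10 - 5} \cdot 6 \cdot 4 = \frac{1}{-15} \cdot 6 \cdot 4 = \left(- \frac{1}{15}\right) 6 \cdot 4 = \left(- \frac{2}{5}\right) 4 = - \frac{8}{5}$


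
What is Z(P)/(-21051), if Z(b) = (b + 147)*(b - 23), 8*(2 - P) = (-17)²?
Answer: 137557/449088 ≈ 0.30630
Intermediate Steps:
P = -273/8 (P = 2 - ⅛*(-17)² = 2 - ⅛*289 = 2 - 289/8 = -273/8 ≈ -34.125)
Z(b) = (-23 + b)*(147 + b) (Z(b) = (147 + b)*(-23 + b) = (-23 + b)*(147 + b))
Z(P)/(-21051) = (-3381 + (-273/8)² + 124*(-273/8))/(-21051) = (-3381 + 74529/64 - 8463/2)*(-1/21051) = -412671/64*(-1/21051) = 137557/449088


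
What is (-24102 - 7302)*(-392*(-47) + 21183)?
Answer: -1243818228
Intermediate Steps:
(-24102 - 7302)*(-392*(-47) + 21183) = -31404*(18424 + 21183) = -31404*39607 = -1243818228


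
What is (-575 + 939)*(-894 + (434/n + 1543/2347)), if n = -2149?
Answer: -234352204996/720529 ≈ -3.2525e+5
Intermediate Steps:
(-575 + 939)*(-894 + (434/n + 1543/2347)) = (-575 + 939)*(-894 + (434/(-2149) + 1543/2347)) = 364*(-894 + (434*(-1/2149) + 1543*(1/2347))) = 364*(-894 + (-62/307 + 1543/2347)) = 364*(-894 + 328187/720529) = 364*(-643824739/720529) = -234352204996/720529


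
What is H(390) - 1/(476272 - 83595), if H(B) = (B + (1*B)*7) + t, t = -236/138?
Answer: 84489168605/27094713 ≈ 3118.3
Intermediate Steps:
t = -118/69 (t = -236*1/138 = -118/69 ≈ -1.7101)
H(B) = -118/69 + 8*B (H(B) = (B + (1*B)*7) - 118/69 = (B + B*7) - 118/69 = (B + 7*B) - 118/69 = 8*B - 118/69 = -118/69 + 8*B)
H(390) - 1/(476272 - 83595) = (-118/69 + 8*390) - 1/(476272 - 83595) = (-118/69 + 3120) - 1/392677 = 215162/69 - 1*1/392677 = 215162/69 - 1/392677 = 84489168605/27094713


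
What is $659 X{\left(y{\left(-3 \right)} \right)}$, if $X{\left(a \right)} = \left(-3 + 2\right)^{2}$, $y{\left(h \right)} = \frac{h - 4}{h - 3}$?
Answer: $659$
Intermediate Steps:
$y{\left(h \right)} = \frac{-4 + h}{-3 + h}$
$X{\left(a \right)} = 1$ ($X{\left(a \right)} = \left(-1\right)^{2} = 1$)
$659 X{\left(y{\left(-3 \right)} \right)} = 659 \cdot 1 = 659$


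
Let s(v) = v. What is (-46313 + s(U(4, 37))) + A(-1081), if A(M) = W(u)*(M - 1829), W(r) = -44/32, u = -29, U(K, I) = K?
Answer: -169231/4 ≈ -42308.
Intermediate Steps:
W(r) = -11/8 (W(r) = -44*1/32 = -11/8)
A(M) = 20119/8 - 11*M/8 (A(M) = -11*(M - 1829)/8 = -11*(-1829 + M)/8 = 20119/8 - 11*M/8)
(-46313 + s(U(4, 37))) + A(-1081) = (-46313 + 4) + (20119/8 - 11/8*(-1081)) = -46309 + (20119/8 + 11891/8) = -46309 + 16005/4 = -169231/4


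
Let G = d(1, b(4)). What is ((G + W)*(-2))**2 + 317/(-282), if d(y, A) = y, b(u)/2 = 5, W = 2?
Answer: 9835/282 ≈ 34.876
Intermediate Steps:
b(u) = 10 (b(u) = 2*5 = 10)
G = 1
((G + W)*(-2))**2 + 317/(-282) = ((1 + 2)*(-2))**2 + 317/(-282) = (3*(-2))**2 - 1/282*317 = (-6)**2 - 317/282 = 36 - 317/282 = 9835/282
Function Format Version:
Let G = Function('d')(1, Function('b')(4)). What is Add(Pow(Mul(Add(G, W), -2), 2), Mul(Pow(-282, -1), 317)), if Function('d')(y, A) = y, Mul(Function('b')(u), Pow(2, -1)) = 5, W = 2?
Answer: Rational(9835, 282) ≈ 34.876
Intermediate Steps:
Function('b')(u) = 10 (Function('b')(u) = Mul(2, 5) = 10)
G = 1
Add(Pow(Mul(Add(G, W), -2), 2), Mul(Pow(-282, -1), 317)) = Add(Pow(Mul(Add(1, 2), -2), 2), Mul(Pow(-282, -1), 317)) = Add(Pow(Mul(3, -2), 2), Mul(Rational(-1, 282), 317)) = Add(Pow(-6, 2), Rational(-317, 282)) = Add(36, Rational(-317, 282)) = Rational(9835, 282)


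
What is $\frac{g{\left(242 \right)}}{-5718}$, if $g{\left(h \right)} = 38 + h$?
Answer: $- \frac{140}{2859} \approx -0.048968$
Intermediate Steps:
$\frac{g{\left(242 \right)}}{-5718} = \frac{38 + 242}{-5718} = 280 \left(- \frac{1}{5718}\right) = - \frac{140}{2859}$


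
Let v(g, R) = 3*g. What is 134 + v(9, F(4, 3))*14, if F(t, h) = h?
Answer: 512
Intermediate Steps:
134 + v(9, F(4, 3))*14 = 134 + (3*9)*14 = 134 + 27*14 = 134 + 378 = 512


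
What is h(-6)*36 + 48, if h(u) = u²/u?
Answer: -168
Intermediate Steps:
h(u) = u
h(-6)*36 + 48 = -6*36 + 48 = -216 + 48 = -168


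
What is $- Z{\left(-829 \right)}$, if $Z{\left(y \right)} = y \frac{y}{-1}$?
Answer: $687241$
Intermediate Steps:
$Z{\left(y \right)} = - y^{2}$ ($Z{\left(y \right)} = y y \left(-1\right) = y \left(- y\right) = - y^{2}$)
$- Z{\left(-829 \right)} = - \left(-1\right) \left(-829\right)^{2} = - \left(-1\right) 687241 = \left(-1\right) \left(-687241\right) = 687241$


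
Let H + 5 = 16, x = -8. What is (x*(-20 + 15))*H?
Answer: 440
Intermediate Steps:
H = 11 (H = -5 + 16 = 11)
(x*(-20 + 15))*H = -8*(-20 + 15)*11 = -8*(-5)*11 = 40*11 = 440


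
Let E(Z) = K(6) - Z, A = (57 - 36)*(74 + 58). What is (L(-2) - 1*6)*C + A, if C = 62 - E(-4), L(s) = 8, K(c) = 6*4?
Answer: 2840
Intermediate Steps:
K(c) = 24
A = 2772 (A = 21*132 = 2772)
E(Z) = 24 - Z
C = 34 (C = 62 - (24 - 1*(-4)) = 62 - (24 + 4) = 62 - 1*28 = 62 - 28 = 34)
(L(-2) - 1*6)*C + A = (8 - 1*6)*34 + 2772 = (8 - 6)*34 + 2772 = 2*34 + 2772 = 68 + 2772 = 2840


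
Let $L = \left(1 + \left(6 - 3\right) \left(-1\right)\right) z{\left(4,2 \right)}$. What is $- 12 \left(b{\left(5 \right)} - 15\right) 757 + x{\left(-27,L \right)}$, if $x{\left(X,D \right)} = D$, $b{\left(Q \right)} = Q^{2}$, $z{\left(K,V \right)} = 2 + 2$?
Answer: $-90848$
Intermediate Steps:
$z{\left(K,V \right)} = 4$
$L = -8$ ($L = \left(1 + \left(6 - 3\right) \left(-1\right)\right) 4 = \left(1 + 3 \left(-1\right)\right) 4 = \left(1 - 3\right) 4 = \left(-2\right) 4 = -8$)
$- 12 \left(b{\left(5 \right)} - 15\right) 757 + x{\left(-27,L \right)} = - 12 \left(5^{2} - 15\right) 757 - 8 = - 12 \left(25 - 15\right) 757 - 8 = \left(-12\right) 10 \cdot 757 - 8 = \left(-120\right) 757 - 8 = -90840 - 8 = -90848$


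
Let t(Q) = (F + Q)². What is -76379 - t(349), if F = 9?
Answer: -204543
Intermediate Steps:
t(Q) = (9 + Q)²
-76379 - t(349) = -76379 - (9 + 349)² = -76379 - 1*358² = -76379 - 1*128164 = -76379 - 128164 = -204543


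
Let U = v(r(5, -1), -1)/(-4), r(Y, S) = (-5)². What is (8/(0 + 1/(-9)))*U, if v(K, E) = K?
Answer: 450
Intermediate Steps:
r(Y, S) = 25
U = -25/4 (U = 25/(-4) = 25*(-¼) = -25/4 ≈ -6.2500)
(8/(0 + 1/(-9)))*U = (8/(0 + 1/(-9)))*(-25/4) = (8/(0 - ⅑))*(-25/4) = (8/(-⅑))*(-25/4) = (8*(-9))*(-25/4) = -72*(-25/4) = 450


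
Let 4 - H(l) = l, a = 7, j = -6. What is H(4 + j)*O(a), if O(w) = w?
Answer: 42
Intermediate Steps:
H(l) = 4 - l
H(4 + j)*O(a) = (4 - (4 - 6))*7 = (4 - 1*(-2))*7 = (4 + 2)*7 = 6*7 = 42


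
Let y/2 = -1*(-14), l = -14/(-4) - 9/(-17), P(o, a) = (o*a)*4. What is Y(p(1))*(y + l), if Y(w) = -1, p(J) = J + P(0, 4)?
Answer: -1089/34 ≈ -32.029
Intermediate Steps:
P(o, a) = 4*a*o (P(o, a) = (a*o)*4 = 4*a*o)
p(J) = J (p(J) = J + 4*4*0 = J + 0 = J)
l = 137/34 (l = -14*(-¼) - 9*(-1/17) = 7/2 + 9/17 = 137/34 ≈ 4.0294)
y = 28 (y = 2*(-1*(-14)) = 2*14 = 28)
Y(p(1))*(y + l) = -(28 + 137/34) = -1*1089/34 = -1089/34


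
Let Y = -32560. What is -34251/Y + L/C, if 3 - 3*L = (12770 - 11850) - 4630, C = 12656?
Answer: 44416789/38632440 ≈ 1.1497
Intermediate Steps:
L = 3713/3 (L = 1 - ((12770 - 11850) - 4630)/3 = 1 - (920 - 4630)/3 = 1 - ⅓*(-3710) = 1 + 3710/3 = 3713/3 ≈ 1237.7)
-34251/Y + L/C = -34251/(-32560) + (3713/3)/12656 = -34251*(-1/32560) + (3713/3)*(1/12656) = 34251/32560 + 3713/37968 = 44416789/38632440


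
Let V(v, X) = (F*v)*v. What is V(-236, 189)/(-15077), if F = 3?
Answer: -167088/15077 ≈ -11.082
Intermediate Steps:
V(v, X) = 3*v² (V(v, X) = (3*v)*v = 3*v²)
V(-236, 189)/(-15077) = (3*(-236)²)/(-15077) = (3*55696)*(-1/15077) = 167088*(-1/15077) = -167088/15077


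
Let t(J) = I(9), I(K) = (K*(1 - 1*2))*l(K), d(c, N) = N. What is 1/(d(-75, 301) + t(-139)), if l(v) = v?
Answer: 1/220 ≈ 0.0045455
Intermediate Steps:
I(K) = -K**2 (I(K) = (K*(1 - 1*2))*K = (K*(1 - 2))*K = (K*(-1))*K = (-K)*K = -K**2)
t(J) = -81 (t(J) = -1*9**2 = -1*81 = -81)
1/(d(-75, 301) + t(-139)) = 1/(301 - 81) = 1/220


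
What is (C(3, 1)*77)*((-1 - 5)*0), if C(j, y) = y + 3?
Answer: 0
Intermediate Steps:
C(j, y) = 3 + y
(C(3, 1)*77)*((-1 - 5)*0) = ((3 + 1)*77)*((-1 - 5)*0) = (4*77)*(-6*0) = 308*0 = 0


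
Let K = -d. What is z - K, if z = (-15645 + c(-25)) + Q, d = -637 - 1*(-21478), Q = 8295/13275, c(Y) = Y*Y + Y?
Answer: 5130013/885 ≈ 5796.6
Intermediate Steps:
c(Y) = Y + Y**2 (c(Y) = Y**2 + Y = Y + Y**2)
Q = 553/885 (Q = 8295*(1/13275) = 553/885 ≈ 0.62486)
d = 20841 (d = -637 + 21478 = 20841)
z = -13314272/885 (z = (-15645 - 25*(1 - 25)) + 553/885 = (-15645 - 25*(-24)) + 553/885 = (-15645 + 600) + 553/885 = -15045 + 553/885 = -13314272/885 ≈ -15044.)
K = -20841 (K = -1*20841 = -20841)
z - K = -13314272/885 - 1*(-20841) = -13314272/885 + 20841 = 5130013/885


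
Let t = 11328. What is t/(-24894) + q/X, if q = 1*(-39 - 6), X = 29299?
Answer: -55503217/121561551 ≈ -0.45659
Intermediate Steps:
q = -45 (q = 1*(-45) = -45)
t/(-24894) + q/X = 11328/(-24894) - 45/29299 = 11328*(-1/24894) - 45*1/29299 = -1888/4149 - 45/29299 = -55503217/121561551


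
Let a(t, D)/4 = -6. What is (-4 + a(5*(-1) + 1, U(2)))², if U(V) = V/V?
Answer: 784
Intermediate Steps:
U(V) = 1
a(t, D) = -24 (a(t, D) = 4*(-6) = -24)
(-4 + a(5*(-1) + 1, U(2)))² = (-4 - 24)² = (-28)² = 784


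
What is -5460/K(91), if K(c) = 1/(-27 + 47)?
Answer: -109200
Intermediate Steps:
K(c) = 1/20
-5460/K(91) = -5460/1/20 = -5460*20 = -109200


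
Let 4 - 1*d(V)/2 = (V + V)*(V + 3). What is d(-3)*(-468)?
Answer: -3744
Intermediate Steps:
d(V) = 8 - 4*V*(3 + V) (d(V) = 8 - 2*(V + V)*(V + 3) = 8 - 2*2*V*(3 + V) = 8 - 4*V*(3 + V))
d(-3)*(-468) = (8 - 12*(-3) - 4*(-3)²)*(-468) = (8 + 36 - 4*9)*(-468) = (8 + 36 - 36)*(-468) = 8*(-468) = -3744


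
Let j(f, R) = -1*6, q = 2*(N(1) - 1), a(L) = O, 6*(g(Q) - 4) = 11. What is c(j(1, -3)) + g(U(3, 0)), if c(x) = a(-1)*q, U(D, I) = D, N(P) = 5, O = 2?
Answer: 131/6 ≈ 21.833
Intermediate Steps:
g(Q) = 35/6 (g(Q) = 4 + (⅙)*11 = 4 + 11/6 = 35/6)
a(L) = 2
q = 8 (q = 2*(5 - 1) = 2*4 = 8)
j(f, R) = -6
c(x) = 16 (c(x) = 2*8 = 16)
c(j(1, -3)) + g(U(3, 0)) = 16 + 35/6 = 131/6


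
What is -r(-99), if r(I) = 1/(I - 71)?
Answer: 1/170 ≈ 0.0058824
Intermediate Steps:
r(I) = 1/(-71 + I)
-r(-99) = -1/(-71 - 99) = -1/(-170) = -1*(-1/170) = 1/170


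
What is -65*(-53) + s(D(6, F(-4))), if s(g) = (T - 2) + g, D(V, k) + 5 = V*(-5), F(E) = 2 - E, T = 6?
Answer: 3414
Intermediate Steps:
D(V, k) = -5 - 5*V (D(V, k) = -5 + V*(-5) = -5 - 5*V)
s(g) = 4 + g (s(g) = (6 - 2) + g = 4 + g)
-65*(-53) + s(D(6, F(-4))) = -65*(-53) + (4 + (-5 - 5*6)) = 3445 + (4 + (-5 - 30)) = 3445 + (4 - 35) = 3445 - 31 = 3414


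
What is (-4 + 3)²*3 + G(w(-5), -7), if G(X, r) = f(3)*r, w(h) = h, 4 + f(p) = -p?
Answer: 52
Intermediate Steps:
f(p) = -4 - p
G(X, r) = -7*r (G(X, r) = (-4 - 1*3)*r = (-4 - 3)*r = -7*r)
(-4 + 3)²*3 + G(w(-5), -7) = (-4 + 3)²*3 - 7*(-7) = (-1)²*3 + 49 = 1*3 + 49 = 3 + 49 = 52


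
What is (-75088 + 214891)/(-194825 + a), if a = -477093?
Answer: -139803/671918 ≈ -0.20807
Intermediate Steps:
(-75088 + 214891)/(-194825 + a) = (-75088 + 214891)/(-194825 - 477093) = 139803/(-671918) = 139803*(-1/671918) = -139803/671918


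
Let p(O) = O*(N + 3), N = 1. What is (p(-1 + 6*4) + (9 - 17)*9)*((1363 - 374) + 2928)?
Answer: 78340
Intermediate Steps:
p(O) = 4*O (p(O) = O*(1 + 3) = O*4 = 4*O)
(p(-1 + 6*4) + (9 - 17)*9)*((1363 - 374) + 2928) = (4*(-1 + 6*4) + (9 - 17)*9)*((1363 - 374) + 2928) = (4*(-1 + 24) - 8*9)*(989 + 2928) = (4*23 - 72)*3917 = (92 - 72)*3917 = 20*3917 = 78340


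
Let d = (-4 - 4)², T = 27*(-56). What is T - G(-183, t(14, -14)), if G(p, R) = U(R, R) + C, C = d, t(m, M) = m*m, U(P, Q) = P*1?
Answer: -1772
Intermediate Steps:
T = -1512
U(P, Q) = P
t(m, M) = m²
d = 64 (d = (-8)² = 64)
C = 64
G(p, R) = 64 + R (G(p, R) = R + 64 = 64 + R)
T - G(-183, t(14, -14)) = -1512 - (64 + 14²) = -1512 - (64 + 196) = -1512 - 1*260 = -1512 - 260 = -1772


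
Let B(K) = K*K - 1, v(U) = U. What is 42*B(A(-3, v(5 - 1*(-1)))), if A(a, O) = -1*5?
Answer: 1008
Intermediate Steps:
A(a, O) = -5
B(K) = -1 + K**2 (B(K) = K**2 - 1 = -1 + K**2)
42*B(A(-3, v(5 - 1*(-1)))) = 42*(-1 + (-5)**2) = 42*(-1 + 25) = 42*24 = 1008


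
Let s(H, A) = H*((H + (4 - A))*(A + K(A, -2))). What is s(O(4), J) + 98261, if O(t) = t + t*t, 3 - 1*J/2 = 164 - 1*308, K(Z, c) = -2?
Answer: -1478539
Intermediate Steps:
J = 294 (J = 6 - 2*(164 - 1*308) = 6 - 2*(164 - 308) = 6 - 2*(-144) = 6 + 288 = 294)
O(t) = t + t²
s(H, A) = H*(-2 + A)*(4 + H - A) (s(H, A) = H*((H + (4 - A))*(A - 2)) = H*((4 + H - A)*(-2 + A)) = H*((-2 + A)*(4 + H - A)) = H*(-2 + A)*(4 + H - A))
s(O(4), J) + 98261 = (4*(1 + 4))*(-8 - 1*294² - 8*(1 + 4) + 6*294 + 294*(4*(1 + 4))) + 98261 = (4*5)*(-8 - 1*86436 - 8*5 + 1764 + 294*(4*5)) + 98261 = 20*(-8 - 86436 - 2*20 + 1764 + 294*20) + 98261 = 20*(-8 - 86436 - 40 + 1764 + 5880) + 98261 = 20*(-78840) + 98261 = -1576800 + 98261 = -1478539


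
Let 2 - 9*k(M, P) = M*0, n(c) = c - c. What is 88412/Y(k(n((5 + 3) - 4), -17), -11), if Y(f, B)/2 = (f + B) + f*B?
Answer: -397854/119 ≈ -3343.3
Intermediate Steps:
n(c) = 0
k(M, P) = 2/9 (k(M, P) = 2/9 - M*0/9 = 2/9 - ⅑*0 = 2/9 + 0 = 2/9)
Y(f, B) = 2*B + 2*f + 2*B*f (Y(f, B) = 2*((f + B) + f*B) = 2*((B + f) + B*f) = 2*(B + f + B*f) = 2*B + 2*f + 2*B*f)
88412/Y(k(n((5 + 3) - 4), -17), -11) = 88412/(2*(-11) + 2*(2/9) + 2*(-11)*(2/9)) = 88412/(-22 + 4/9 - 44/9) = 88412/(-238/9) = 88412*(-9/238) = -397854/119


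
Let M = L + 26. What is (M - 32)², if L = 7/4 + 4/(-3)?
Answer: 4489/144 ≈ 31.174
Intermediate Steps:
L = 5/12 (L = 7*(¼) + 4*(-⅓) = 7/4 - 4/3 = 5/12 ≈ 0.41667)
M = 317/12 (M = 5/12 + 26 = 317/12 ≈ 26.417)
(M - 32)² = (317/12 - 32)² = (-67/12)² = 4489/144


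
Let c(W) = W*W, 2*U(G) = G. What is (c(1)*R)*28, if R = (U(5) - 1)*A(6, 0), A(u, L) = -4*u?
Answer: -1008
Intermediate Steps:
U(G) = G/2
c(W) = W**2
R = -36 (R = ((1/2)*5 - 1)*(-4*6) = (5/2 - 1)*(-24) = (3/2)*(-24) = -36)
(c(1)*R)*28 = (1**2*(-36))*28 = (1*(-36))*28 = -36*28 = -1008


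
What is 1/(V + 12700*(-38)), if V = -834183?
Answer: -1/1316783 ≈ -7.5943e-7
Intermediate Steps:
1/(V + 12700*(-38)) = 1/(-834183 + 12700*(-38)) = 1/(-834183 - 482600) = 1/(-1316783) = -1/1316783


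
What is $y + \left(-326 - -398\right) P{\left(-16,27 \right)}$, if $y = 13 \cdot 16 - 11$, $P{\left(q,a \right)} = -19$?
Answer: $-1171$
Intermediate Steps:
$y = 197$ ($y = 208 - 11 = 197$)
$y + \left(-326 - -398\right) P{\left(-16,27 \right)} = 197 + \left(-326 - -398\right) \left(-19\right) = 197 + \left(-326 + 398\right) \left(-19\right) = 197 + 72 \left(-19\right) = 197 - 1368 = -1171$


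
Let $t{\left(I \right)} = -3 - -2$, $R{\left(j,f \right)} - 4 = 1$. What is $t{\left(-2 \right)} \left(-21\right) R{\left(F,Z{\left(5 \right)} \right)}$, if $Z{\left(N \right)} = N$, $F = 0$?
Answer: $105$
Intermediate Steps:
$R{\left(j,f \right)} = 5$ ($R{\left(j,f \right)} = 4 + 1 = 5$)
$t{\left(I \right)} = -1$ ($t{\left(I \right)} = -3 + 2 = -1$)
$t{\left(-2 \right)} \left(-21\right) R{\left(F,Z{\left(5 \right)} \right)} = \left(-1\right) \left(-21\right) 5 = 21 \cdot 5 = 105$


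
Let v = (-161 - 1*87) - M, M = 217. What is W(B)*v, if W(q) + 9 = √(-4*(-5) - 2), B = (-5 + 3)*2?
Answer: 4185 - 1395*√2 ≈ 2212.2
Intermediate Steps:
B = -4 (B = -2*2 = -4)
v = -465 (v = (-161 - 1*87) - 1*217 = (-161 - 87) - 217 = -248 - 217 = -465)
W(q) = -9 + 3*√2 (W(q) = -9 + √(-4*(-5) - 2) = -9 + √(20 - 2) = -9 + √18 = -9 + 3*√2)
W(B)*v = (-9 + 3*√2)*(-465) = 4185 - 1395*√2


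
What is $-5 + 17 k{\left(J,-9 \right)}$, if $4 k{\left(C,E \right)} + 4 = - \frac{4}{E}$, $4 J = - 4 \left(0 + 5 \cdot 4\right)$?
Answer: $- \frac{181}{9} \approx -20.111$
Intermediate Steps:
$J = -20$ ($J = \frac{\left(-4\right) \left(0 + 5 \cdot 4\right)}{4} = \frac{\left(-4\right) \left(0 + 20\right)}{4} = \frac{\left(-4\right) 20}{4} = \frac{1}{4} \left(-80\right) = -20$)
$k{\left(C,E \right)} = -1 - \frac{1}{E}$ ($k{\left(C,E \right)} = -1 + \frac{\left(-4\right) \frac{1}{E}}{4} = -1 - \frac{1}{E}$)
$-5 + 17 k{\left(J,-9 \right)} = -5 + 17 \frac{-1 - -9}{-9} = -5 + 17 \left(- \frac{-1 + 9}{9}\right) = -5 + 17 \left(\left(- \frac{1}{9}\right) 8\right) = -5 + 17 \left(- \frac{8}{9}\right) = -5 - \frac{136}{9} = - \frac{181}{9}$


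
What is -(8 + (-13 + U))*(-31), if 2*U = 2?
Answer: -124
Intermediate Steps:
U = 1 (U = (1/2)*2 = 1)
-(8 + (-13 + U))*(-31) = -(8 + (-13 + 1))*(-31) = -(8 - 12)*(-31) = -(-4)*(-31) = -1*124 = -124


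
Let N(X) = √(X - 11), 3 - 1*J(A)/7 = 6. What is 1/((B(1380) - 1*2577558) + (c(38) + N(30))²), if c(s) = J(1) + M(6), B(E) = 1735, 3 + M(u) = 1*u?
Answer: -321935/829137150722 + 9*√19/1658274301444 ≈ -3.8825e-7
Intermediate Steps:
M(u) = -3 + u (M(u) = -3 + 1*u = -3 + u)
J(A) = -21 (J(A) = 21 - 7*6 = 21 - 42 = -21)
c(s) = -18 (c(s) = -21 + (-3 + 6) = -21 + 3 = -18)
N(X) = √(-11 + X)
1/((B(1380) - 1*2577558) + (c(38) + N(30))²) = 1/((1735 - 1*2577558) + (-18 + √(-11 + 30))²) = 1/((1735 - 2577558) + (-18 + √19)²) = 1/(-2575823 + (-18 + √19)²)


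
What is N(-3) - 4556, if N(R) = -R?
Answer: -4553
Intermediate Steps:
N(-3) - 4556 = -1*(-3) - 4556 = 3 - 4556 = -4553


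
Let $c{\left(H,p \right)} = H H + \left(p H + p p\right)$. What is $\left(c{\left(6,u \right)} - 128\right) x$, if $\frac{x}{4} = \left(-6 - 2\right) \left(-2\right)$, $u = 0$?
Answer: $-5888$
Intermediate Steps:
$x = 64$ ($x = 4 \left(-6 - 2\right) \left(-2\right) = 4 \left(\left(-8\right) \left(-2\right)\right) = 4 \cdot 16 = 64$)
$c{\left(H,p \right)} = H^{2} + p^{2} + H p$ ($c{\left(H,p \right)} = H^{2} + \left(H p + p^{2}\right) = H^{2} + \left(p^{2} + H p\right) = H^{2} + p^{2} + H p$)
$\left(c{\left(6,u \right)} - 128\right) x = \left(\left(6^{2} + 0^{2} + 6 \cdot 0\right) - 128\right) 64 = \left(\left(36 + 0 + 0\right) - 128\right) 64 = \left(36 - 128\right) 64 = \left(-92\right) 64 = -5888$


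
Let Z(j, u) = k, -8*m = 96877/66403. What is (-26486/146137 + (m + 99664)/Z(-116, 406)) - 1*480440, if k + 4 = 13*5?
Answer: -2267397221229437941/4735520382968 ≈ -4.7881e+5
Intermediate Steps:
m = -96877/531224 (m = -96877/(8*66403) = -⅛*96877/66403 = -96877/531224 ≈ -0.18237)
k = 61 (k = -4 + 13*5 = -4 + 65 = 61)
Z(j, u) = 61
(-26486/146137 + (m + 99664)/Z(-116, 406)) - 1*480440 = (-26486/146137 + (-96877/531224 + 99664)/61) - 1*480440 = (-26486*1/146137 + (52943811859/531224)*(1/61)) - 480440 = (-26486/146137 + 52943811859/32404664) - 480440 = 7736191563707979/4735520382968 - 480440 = -2267397221229437941/4735520382968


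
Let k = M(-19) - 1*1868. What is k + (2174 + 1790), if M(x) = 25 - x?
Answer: 2140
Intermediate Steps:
k = -1824 (k = (25 - 1*(-19)) - 1*1868 = (25 + 19) - 1868 = 44 - 1868 = -1824)
k + (2174 + 1790) = -1824 + (2174 + 1790) = -1824 + 3964 = 2140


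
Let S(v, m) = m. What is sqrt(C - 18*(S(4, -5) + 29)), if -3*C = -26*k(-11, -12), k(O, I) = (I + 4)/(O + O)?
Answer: 2*I*sqrt(116754)/33 ≈ 20.709*I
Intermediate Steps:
k(O, I) = (4 + I)/(2*O) (k(O, I) = (4 + I)/((2*O)) = (4 + I)*(1/(2*O)) = (4 + I)/(2*O))
C = 104/33 (C = -(-26)*(1/2)*(4 - 12)/(-11)/3 = -(-26)*(1/2)*(-1/11)*(-8)/3 = -(-26)*4/(3*11) = -1/3*(-104/11) = 104/33 ≈ 3.1515)
sqrt(C - 18*(S(4, -5) + 29)) = sqrt(104/33 - 18*(-5 + 29)) = sqrt(104/33 - 18*24) = sqrt(104/33 - 432) = sqrt(-14152/33) = 2*I*sqrt(116754)/33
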